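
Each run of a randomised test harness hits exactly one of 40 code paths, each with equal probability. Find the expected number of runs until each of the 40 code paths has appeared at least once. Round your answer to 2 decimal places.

Split into phases: going from k distinct to k+1 distinct takes on average 40/(40-k) runs.
E[T] = 40/40 + 40/39 + 40/38 + ... + 40/2 + 40/1 = 40·H_{40}.
H_{40} = 4.279, so E[T] = 171.142.

171.14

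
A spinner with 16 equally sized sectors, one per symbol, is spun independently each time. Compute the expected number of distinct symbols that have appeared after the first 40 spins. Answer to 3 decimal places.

For each symbol, P(seen in 40 spins) = 1 - (15/16)^40 = 0.9243.
By linearity of expectation, E[distinct seen] = 16·(1 - (15/16)^40) = 14.7895.

14.789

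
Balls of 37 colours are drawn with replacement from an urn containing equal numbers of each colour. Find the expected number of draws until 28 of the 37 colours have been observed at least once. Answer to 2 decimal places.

50.79

Going from k to k+1 distinct takes a geometric number of draws with mean 37/(37-k).
Sum over k = 0,...,27: E = 37/37 + 37/36 + 37/35 + ... + 37/11 + 37/10 = 50.787.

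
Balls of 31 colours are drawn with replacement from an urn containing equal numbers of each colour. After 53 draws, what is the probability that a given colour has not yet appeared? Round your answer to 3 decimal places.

0.176

On each draw the fixed colour fails to appear with probability 30/31.
P(still missing after 53) = (30/31)^53 = 0.1759.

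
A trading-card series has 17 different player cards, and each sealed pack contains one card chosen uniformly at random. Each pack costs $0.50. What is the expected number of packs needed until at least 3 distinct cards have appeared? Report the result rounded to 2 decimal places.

With k distinct cards already seen, the next new one arrives after an expected 17/(17-k) packs.
Sum over k = 0,...,2: E = 17/17 + 17/16 + 17/15 = 3.196.

3.20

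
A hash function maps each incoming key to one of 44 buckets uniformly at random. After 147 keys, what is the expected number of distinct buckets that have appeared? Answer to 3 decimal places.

For each bucket, P(seen in 147 keys) = 1 - (43/44)^147 = 0.9659.
By linearity of expectation, E[distinct seen] = 44·(1 - (43/44)^147) = 42.5011.

42.501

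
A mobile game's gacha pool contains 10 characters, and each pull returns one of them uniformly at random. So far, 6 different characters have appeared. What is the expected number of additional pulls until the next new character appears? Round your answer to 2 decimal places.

2.50

Each pull yields a new character with probability (10-6)/10 = 4/10, so the wait is geometric with mean 10/4.
E = 10/4 = 2.500.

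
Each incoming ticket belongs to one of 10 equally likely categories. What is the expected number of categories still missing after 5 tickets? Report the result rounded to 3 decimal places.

For each category, P(unseen after 5) = (9/10)^5 = 0.5905.
By linearity of expectation, E[unseen] = 10·(9/10)^5 = 5.9049.

5.905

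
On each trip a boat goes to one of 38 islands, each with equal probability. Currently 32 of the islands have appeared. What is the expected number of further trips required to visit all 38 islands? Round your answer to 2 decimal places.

93.10

From k distinct to k+1 distinct takes on average 38/(38-k) trips.
Sum over k = 32,...,37: E = 38/6 + 38/5 + 38/4 + 38/3 + 38/2 + 38/1 = 93.100.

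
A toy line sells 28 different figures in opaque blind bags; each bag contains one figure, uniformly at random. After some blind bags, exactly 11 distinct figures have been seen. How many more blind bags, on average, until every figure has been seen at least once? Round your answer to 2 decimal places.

96.31

With k distinct figures already seen, the next new one takes an expected 28/(28-k) blind bags.
Sum over k = 11,...,27: E = 28/17 + 28/16 + 28/15 + ... + 28/2 + 28/1 = 96.307.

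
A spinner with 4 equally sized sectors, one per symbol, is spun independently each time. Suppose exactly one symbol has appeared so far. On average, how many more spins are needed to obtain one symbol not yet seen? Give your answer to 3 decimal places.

Each spin yields a new symbol with probability (4-1)/4 = 3/4, so the wait is geometric with mean 4/3.
E = 4/3 = 1.3333.

1.333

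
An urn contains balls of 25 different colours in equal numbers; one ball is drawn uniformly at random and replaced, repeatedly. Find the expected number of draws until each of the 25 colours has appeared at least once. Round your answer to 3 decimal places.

95.399

After k distinct colours have appeared, the next draw gives a new one with probability (25-k)/25, so the expected wait for the (k+1)-th is 25/(25-k).
E[T] = 25/25 + 25/24 + 25/23 + ... + 25/2 + 25/1 = 25·H_{25}.
H_{25} = 3.8160, so E[T] = 95.3990.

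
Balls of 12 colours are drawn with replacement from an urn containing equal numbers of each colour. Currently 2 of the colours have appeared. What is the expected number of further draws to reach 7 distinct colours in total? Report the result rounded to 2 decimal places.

7.75

From k distinct to k+1 distinct takes on average 12/(12-k) draws.
Sum over k = 2,...,6: E = 12/10 + 12/9 + 12/8 + 12/7 + 12/6 = 7.748.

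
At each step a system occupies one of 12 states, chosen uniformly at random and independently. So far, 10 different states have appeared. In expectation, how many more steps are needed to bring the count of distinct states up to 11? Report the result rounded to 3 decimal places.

6.000

The wait to go from k to k+1 distinct states is geometric with mean 12/(12-k).
Only the k = 10 term is needed: E = 12/2 = 6.0000.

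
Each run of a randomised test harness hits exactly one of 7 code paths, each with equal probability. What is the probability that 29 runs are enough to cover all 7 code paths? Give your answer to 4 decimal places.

0.9211

By inclusion–exclusion over which code paths are missing,
P(all seen) = Σ_{j=0}^{7} (-1)^j C(7,j)((7-j)/7)^29
= 1.00000 - 0.08010 + 0.00121 - 0.00000 + 0.00000 - 0.00000 + 0.00000 - 0.00000
= 0.92111.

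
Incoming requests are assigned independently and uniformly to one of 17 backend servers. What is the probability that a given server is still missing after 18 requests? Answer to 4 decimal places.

0.3358

Each request misses the fixed server with probability (17-1)/17 = 16/17, independently.
P(still missing after 18) = (16/17)^18 = 0.33580.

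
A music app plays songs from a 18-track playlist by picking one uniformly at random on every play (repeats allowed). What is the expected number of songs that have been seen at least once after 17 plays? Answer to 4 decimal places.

11.1880

For each song, P(seen in 17 plays) = 1 - (17/18)^17 = 0.62156.
By linearity of expectation, E[distinct seen] = 18·(1 - (17/18)^17) = 11.18805.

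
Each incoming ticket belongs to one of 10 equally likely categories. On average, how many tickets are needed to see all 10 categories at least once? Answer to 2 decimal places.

29.29

Split into phases: going from k distinct to k+1 distinct takes on average 10/(10-k) tickets.
E[T] = 10/10 + 10/9 + 10/8 + ... + 10/2 + 10/1 = 10·H_{10}.
H_{10} = 2.929, so E[T] = 29.290.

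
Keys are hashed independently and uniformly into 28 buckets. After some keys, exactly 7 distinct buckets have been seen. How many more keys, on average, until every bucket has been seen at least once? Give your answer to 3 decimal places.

102.070

The wait to go from k to k+1 distinct buckets is geometric with mean 28/(28-k).
Sum over k = 7,...,27: E = 28/21 + 28/20 + 28/19 + ... + 28/2 + 28/1 = 102.0700.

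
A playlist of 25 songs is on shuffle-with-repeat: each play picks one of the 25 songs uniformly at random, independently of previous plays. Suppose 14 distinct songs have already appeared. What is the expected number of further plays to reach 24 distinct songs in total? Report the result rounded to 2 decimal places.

50.50

With k distinct songs already seen, the next new one takes an expected 25/(25-k) plays.
Sum over k = 14,...,23: E = 25/11 + 25/10 + 25/9 + ... + 25/3 + 25/2 = 50.497.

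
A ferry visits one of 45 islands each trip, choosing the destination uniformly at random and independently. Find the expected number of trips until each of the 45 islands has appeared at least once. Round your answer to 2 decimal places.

197.77

Split into phases: going from k distinct to k+1 distinct takes on average 45/(45-k) trips.
E[T] = 45/45 + 45/44 + 45/43 + ... + 45/2 + 45/1 = 45·H_{45}.
H_{45} = 4.395, so E[T] = 197.773.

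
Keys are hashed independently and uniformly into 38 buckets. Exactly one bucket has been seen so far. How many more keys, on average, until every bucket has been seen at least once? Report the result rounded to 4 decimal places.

159.6603

The wait to go from k to k+1 distinct buckets is geometric with mean 38/(38-k).
Sum over k = 1,...,37: E = 38/37 + 38/36 + 38/35 + ... + 38/2 + 38/1 = 159.66028.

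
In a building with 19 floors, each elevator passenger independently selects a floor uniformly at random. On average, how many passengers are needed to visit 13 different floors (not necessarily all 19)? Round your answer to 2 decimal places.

20.86

Going from k to k+1 distinct takes a geometric number of passengers with mean 19/(19-k).
Sum over k = 0,...,12: E = 19/19 + 19/18 + 19/17 + ... + 19/8 + 19/7 = 20.857.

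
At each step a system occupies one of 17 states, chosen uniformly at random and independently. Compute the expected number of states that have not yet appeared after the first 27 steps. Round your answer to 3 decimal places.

For each state, P(unseen after 27) = (16/17)^27 = 0.1946.
By linearity of expectation, E[unseen] = 17·(16/17)^27 = 3.3080.

3.308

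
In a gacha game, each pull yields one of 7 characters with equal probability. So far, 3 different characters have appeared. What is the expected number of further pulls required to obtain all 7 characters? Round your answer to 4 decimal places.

With k distinct characters already seen, the next new one takes an expected 7/(7-k) pulls.
Sum over k = 3,...,6: E = 7/4 + 7/3 + 7/2 + 7/1 = 14.58333.

14.5833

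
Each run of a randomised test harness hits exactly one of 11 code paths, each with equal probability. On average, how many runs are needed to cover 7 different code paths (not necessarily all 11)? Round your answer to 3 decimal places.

Going from k to k+1 distinct takes a geometric number of runs with mean 11/(11-k).
Sum over k = 0,...,6: E = 11/11 + 11/10 + 11/9 + ... + 11/6 + 11/5 = 10.3020.

10.302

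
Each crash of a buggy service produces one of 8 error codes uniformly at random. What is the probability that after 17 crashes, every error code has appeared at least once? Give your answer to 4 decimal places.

By inclusion–exclusion over which error codes are missing,
P(all seen) = Σ_{j=0}^{8} (-1)^j C(8,j)((8-j)/8)^17
= 1.00000 - 0.82647 + 0.21047 - 0.01897 + 0.00053 - 0.00000 + 0.00000 - 0.00000 + 0.00000
= 0.36556.

0.3656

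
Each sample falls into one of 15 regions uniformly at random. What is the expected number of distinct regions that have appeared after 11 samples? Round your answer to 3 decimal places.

For each region, P(seen in 11 samples) = 1 - (14/15)^11 = 0.5318.
By linearity of expectation, E[distinct seen] = 15·(1 - (14/15)^11) = 7.9774.

7.977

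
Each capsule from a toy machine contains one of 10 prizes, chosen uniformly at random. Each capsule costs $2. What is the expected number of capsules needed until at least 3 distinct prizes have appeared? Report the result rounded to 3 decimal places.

Going from k to k+1 distinct takes a geometric number of capsules with mean 10/(10-k).
Sum over k = 0,...,2: E = 10/10 + 10/9 + 10/8 = 3.3611.

3.361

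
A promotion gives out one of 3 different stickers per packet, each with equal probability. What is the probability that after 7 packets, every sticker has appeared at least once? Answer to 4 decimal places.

0.8258

Let A_i be the event that sticker i is missing after 7 packets. By inclusion–exclusion on the A_i,
P(all seen) = Σ_{j=0}^{3} (-1)^j C(3,j)((3-j)/3)^7
= 1.00000 - 0.17558 + 0.00137 - 0.00000
= 0.82579.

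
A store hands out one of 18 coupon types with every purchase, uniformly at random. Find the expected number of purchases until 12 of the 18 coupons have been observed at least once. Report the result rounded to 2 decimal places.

18.81

Going from k to k+1 distinct takes a geometric number of purchases with mean 18/(18-k).
Sum over k = 0,...,11: E = 18/18 + 18/17 + 18/16 + ... + 18/8 + 18/7 = 18.812.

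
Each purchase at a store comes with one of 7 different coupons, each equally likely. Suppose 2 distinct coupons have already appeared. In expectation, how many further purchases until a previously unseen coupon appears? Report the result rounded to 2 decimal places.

1.40

The number of purchases until the next new coupon is geometric with success probability 5/7, so its mean is 7/5.
E = 7/5 = 1.400.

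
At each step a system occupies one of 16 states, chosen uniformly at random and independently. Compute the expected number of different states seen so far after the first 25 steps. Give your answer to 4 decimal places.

For each state, P(seen in 25 steps) = 1 - (15/16)^25 = 0.80080.
By linearity of expectation, E[distinct seen] = 16·(1 - (15/16)^25) = 12.81285.

12.8129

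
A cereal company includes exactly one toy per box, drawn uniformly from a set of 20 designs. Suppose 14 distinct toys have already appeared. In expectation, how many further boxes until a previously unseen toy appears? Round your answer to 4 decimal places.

Each box yields a new toy with probability (20-14)/20 = 6/20, so the wait is geometric with mean 20/6.
E = 20/6 = 3.33333.

3.3333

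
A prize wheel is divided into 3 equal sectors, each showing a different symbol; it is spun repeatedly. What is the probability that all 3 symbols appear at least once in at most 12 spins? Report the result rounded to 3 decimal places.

0.977

Let A_i be the event that symbol i is missing after 12 spins. By inclusion–exclusion on the A_i,
P(all seen) = Σ_{j=0}^{3} (-1)^j C(3,j)((3-j)/3)^12
= 1.0000 - 0.0231 + 0.0000 - 0.0000
= 0.9769.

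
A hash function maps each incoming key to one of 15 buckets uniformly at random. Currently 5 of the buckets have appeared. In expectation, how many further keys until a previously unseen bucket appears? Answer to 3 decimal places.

Each key yields a new bucket with probability (15-5)/15 = 10/15, so the wait is geometric with mean 15/10.
E = 15/10 = 1.5000.

1.500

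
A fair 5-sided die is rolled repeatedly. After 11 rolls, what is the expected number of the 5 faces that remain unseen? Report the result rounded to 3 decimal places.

0.429

For each face, P(unseen after 11) = (4/5)^11 = 0.0859.
By linearity of expectation, E[unseen] = 5·(4/5)^11 = 0.4295.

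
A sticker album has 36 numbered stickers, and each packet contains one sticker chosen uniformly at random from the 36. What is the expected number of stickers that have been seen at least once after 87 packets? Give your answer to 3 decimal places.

32.896

For each sticker, P(seen in 87 packets) = 1 - (35/36)^87 = 0.9138.
By linearity of expectation, E[distinct seen] = 36·(1 - (35/36)^87) = 32.8961.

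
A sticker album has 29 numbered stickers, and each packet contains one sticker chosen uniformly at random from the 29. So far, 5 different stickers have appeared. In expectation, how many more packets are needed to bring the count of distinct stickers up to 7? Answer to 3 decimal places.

2.469

From k distinct to k+1 distinct takes on average 29/(29-k) packets.
Sum over k = 5,...,6: E = 29/24 + 29/23 = 2.4692.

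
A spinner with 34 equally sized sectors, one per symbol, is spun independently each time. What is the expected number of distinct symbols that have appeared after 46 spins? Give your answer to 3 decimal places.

For each symbol, P(seen in 46 spins) = 1 - (33/34)^46 = 0.7467.
By linearity of expectation, E[distinct seen] = 34·(1 - (33/34)^46) = 25.3883.

25.388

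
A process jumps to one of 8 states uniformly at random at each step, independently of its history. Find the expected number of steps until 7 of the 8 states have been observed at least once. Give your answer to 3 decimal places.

13.743

Going from k to k+1 distinct takes a geometric number of steps with mean 8/(8-k).
Sum over k = 0,...,6: E = 8/8 + 8/7 + 8/6 + ... + 8/3 + 8/2 = 13.7429.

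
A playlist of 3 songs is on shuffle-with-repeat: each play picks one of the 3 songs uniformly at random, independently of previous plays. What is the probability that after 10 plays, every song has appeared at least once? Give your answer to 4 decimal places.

Let A_i be the event that song i is missing after 10 plays. By inclusion–exclusion on the A_i,
P(all seen) = Σ_{j=0}^{3} (-1)^j C(3,j)((3-j)/3)^10
= 1.00000 - 0.05202 + 0.00005 - 0.00000
= 0.94803.

0.9480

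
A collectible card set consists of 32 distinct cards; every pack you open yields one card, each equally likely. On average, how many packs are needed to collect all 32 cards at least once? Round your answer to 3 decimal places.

129.872

Split into phases: going from k distinct to k+1 distinct takes on average 32/(32-k) packs.
E[T] = 32/32 + 32/31 + 32/30 + ... + 32/2 + 32/1 = 32·H_{32}.
H_{32} = 4.0585, so E[T] = 129.8718.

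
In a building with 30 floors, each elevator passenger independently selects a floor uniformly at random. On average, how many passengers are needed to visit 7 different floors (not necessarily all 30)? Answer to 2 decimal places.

7.82

Going from k to k+1 distinct takes a geometric number of passengers with mean 30/(30-k).
Sum over k = 0,...,6: E = 30/30 + 30/29 + 30/28 + ... + 30/25 + 30/24 = 7.821.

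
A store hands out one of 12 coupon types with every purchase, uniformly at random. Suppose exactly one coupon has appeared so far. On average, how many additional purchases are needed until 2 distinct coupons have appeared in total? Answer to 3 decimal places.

1.091

The wait to go from k to k+1 distinct coupons is geometric with mean 12/(12-k).
Only the k = 1 term is needed: E = 12/11 = 1.0909.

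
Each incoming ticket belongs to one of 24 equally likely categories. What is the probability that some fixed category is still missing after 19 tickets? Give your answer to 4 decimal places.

On each ticket the fixed category fails to appear with probability 23/24.
P(still missing after 19) = (23/24)^19 = 0.44547.

0.4455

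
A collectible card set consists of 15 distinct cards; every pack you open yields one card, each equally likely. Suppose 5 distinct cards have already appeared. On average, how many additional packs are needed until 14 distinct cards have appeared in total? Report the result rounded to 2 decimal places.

The wait to go from k to k+1 distinct cards is geometric with mean 15/(15-k).
Sum over k = 5,...,13: E = 15/10 + 15/9 + 15/8 + ... + 15/3 + 15/2 = 28.935.

28.93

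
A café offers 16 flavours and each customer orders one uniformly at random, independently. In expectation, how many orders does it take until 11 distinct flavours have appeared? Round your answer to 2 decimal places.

17.56

With k distinct flavours already seen, the next new one arrives after an expected 16/(16-k) orders.
Sum over k = 0,...,10: E = 16/16 + 16/15 + 16/14 + ... + 16/7 + 16/6 = 17.558.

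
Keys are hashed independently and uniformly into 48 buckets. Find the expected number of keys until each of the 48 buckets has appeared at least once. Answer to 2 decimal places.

214.02

After k distinct buckets have appeared, the next key gives a new one with probability (48-k)/48, so the expected wait for the (k+1)-th is 48/(48-k).
E[T] = 48/48 + 48/47 + 48/46 + ... + 48/2 + 48/1 = 48·H_{48}.
H_{48} = 4.459, so E[T] = 214.022.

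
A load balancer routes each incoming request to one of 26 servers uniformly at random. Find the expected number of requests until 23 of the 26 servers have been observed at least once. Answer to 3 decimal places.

With k distinct servers already seen, the next new one arrives after an expected 26/(26-k) requests.
Sum over k = 0,...,22: E = 26/26 + 26/25 + 26/24 + ... + 26/5 + 26/4 = 52.5482.

52.548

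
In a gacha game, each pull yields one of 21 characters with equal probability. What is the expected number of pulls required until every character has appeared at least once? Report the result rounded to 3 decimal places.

76.553

After k distinct characters have appeared, the next pull gives a new one with probability (21-k)/21, so the expected wait for the (k+1)-th is 21/(21-k).
E[T] = 21/21 + 21/20 + 21/19 + ... + 21/2 + 21/1 = 21·H_{21}.
H_{21} = 3.6454, so E[T] = 76.5525.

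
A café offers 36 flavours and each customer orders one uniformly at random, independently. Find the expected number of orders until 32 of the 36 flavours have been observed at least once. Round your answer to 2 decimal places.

Going from k to k+1 distinct takes a geometric number of orders with mean 36/(36-k).
Sum over k = 0,...,31: E = 36/36 + 36/35 + 36/34 + ... + 36/6 + 36/5 = 75.284.

75.28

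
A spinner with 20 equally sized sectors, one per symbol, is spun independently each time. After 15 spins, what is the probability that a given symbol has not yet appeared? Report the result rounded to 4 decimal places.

Each spin misses the fixed symbol with probability (20-1)/20 = 19/20, independently.
P(still missing after 15) = (19/20)^15 = 0.46329.

0.4633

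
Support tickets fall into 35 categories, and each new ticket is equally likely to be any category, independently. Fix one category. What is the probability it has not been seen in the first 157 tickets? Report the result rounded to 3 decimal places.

0.011

Each ticket misses the fixed category with probability (35-1)/35 = 34/35, independently.
P(still missing after 157) = (34/35)^157 = 0.0106.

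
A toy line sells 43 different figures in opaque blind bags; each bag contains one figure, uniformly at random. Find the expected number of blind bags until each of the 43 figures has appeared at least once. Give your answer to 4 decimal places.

The wait to go from k to k+1 distinct figures is geometric with mean 43/(43-k).
E[T] = 43/43 + 43/42 + 43/41 + ... + 43/2 + 43/1 = 43·H_{43}.
H_{43} = 4.35000, so E[T] = 187.04994.

187.0499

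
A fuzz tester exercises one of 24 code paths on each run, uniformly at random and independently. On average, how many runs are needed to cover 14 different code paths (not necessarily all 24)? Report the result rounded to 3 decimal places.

Going from k to k+1 distinct takes a geometric number of runs with mean 24/(24-k).
Sum over k = 0,...,13: E = 24/24 + 24/23 + 24/22 + ... + 24/12 + 24/11 = 20.3278.

20.328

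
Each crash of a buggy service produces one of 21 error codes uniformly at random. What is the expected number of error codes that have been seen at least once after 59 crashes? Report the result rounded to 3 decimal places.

19.820

For each error code, P(seen in 59 crashes) = 1 - (20/21)^59 = 0.9438.
By linearity of expectation, E[distinct seen] = 21·(1 - (20/21)^59) = 19.8195.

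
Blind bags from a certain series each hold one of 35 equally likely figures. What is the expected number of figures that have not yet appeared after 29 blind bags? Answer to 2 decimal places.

15.10

For each figure, P(unseen after 29) = (34/35)^29 = 0.431.
By linearity of expectation, E[unseen] = 35·(34/35)^29 = 15.100.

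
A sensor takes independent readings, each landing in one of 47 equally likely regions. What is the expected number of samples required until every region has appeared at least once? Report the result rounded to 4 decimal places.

208.5843

After k distinct regions have appeared, the next sample gives a new one with probability (47-k)/47, so the expected wait for the (k+1)-th is 47/(47-k).
E[T] = 47/47 + 47/46 + 47/45 + ... + 47/2 + 47/1 = 47·H_{47}.
H_{47} = 4.43796, so E[T] = 208.58430.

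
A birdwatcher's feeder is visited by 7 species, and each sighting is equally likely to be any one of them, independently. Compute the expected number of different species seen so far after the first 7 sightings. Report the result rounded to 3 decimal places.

4.621

For each species, P(seen in 7 sightings) = 1 - (6/7)^7 = 0.6601.
By linearity of expectation, E[distinct seen] = 7·(1 - (6/7)^7) = 4.6206.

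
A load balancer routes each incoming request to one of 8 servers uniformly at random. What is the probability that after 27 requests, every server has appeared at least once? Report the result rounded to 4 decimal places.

0.7943

By inclusion–exclusion over which servers are missing,
P(all seen) = Σ_{j=0}^{8} (-1)^j C(8,j)((8-j)/8)^27
= 1.00000 - 0.21742 + 0.01185 - 0.00017 + 0.00000 - 0.00000 + 0.00000 - 0.00000 + 0.00000
= 0.79426.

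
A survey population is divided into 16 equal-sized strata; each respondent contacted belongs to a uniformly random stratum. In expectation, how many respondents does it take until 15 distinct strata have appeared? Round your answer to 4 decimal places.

With k distinct strata already seen, the next new one arrives after an expected 16/(16-k) respondents.
Sum over k = 0,...,14: E = 16/16 + 16/15 + 16/14 + ... + 16/3 + 16/2 = 38.09166.

38.0917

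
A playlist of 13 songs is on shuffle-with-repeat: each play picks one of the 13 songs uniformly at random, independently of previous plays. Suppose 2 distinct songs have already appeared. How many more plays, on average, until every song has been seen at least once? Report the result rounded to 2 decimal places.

The wait to go from k to k+1 distinct songs is geometric with mean 13/(13-k).
Sum over k = 2,...,12: E = 13/11 + 13/10 + 13/9 + ... + 13/2 + 13/1 = 39.258.

39.26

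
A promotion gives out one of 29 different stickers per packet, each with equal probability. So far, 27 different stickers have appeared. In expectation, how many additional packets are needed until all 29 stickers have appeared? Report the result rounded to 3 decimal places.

From k distinct to k+1 distinct takes on average 29/(29-k) packets.
Sum over k = 27,...,28: E = 29/2 + 29/1 = 43.5000.

43.500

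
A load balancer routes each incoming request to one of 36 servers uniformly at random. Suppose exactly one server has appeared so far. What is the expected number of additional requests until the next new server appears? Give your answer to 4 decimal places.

The number of requests until the next new server is geometric with success probability 35/36, so its mean is 36/35.
E = 36/35 = 1.02857.

1.0286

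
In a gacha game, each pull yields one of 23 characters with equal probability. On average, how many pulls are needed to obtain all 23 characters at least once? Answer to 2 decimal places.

85.89

After k distinct characters have appeared, the next pull gives a new one with probability (23-k)/23, so the expected wait for the (k+1)-th is 23/(23-k).
E[T] = 23/23 + 23/22 + 23/21 + ... + 23/2 + 23/1 = 23·H_{23}.
H_{23} = 3.734, so E[T] = 85.889.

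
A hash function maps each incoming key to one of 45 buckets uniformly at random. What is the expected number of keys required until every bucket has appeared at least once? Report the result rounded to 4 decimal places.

197.7727

The wait to go from k to k+1 distinct buckets is geometric with mean 45/(45-k).
E[T] = 45/45 + 45/44 + 45/43 + ... + 45/2 + 45/1 = 45·H_{45}.
H_{45} = 4.39495, so E[T] = 197.77267.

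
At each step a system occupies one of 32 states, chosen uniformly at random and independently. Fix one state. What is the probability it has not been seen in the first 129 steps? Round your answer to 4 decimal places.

0.0166

On each step the fixed state fails to appear with probability 31/32.
P(still missing after 129) = (31/32)^129 = 0.01665.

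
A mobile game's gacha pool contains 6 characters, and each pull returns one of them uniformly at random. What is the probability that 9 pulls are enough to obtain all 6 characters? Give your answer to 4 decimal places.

By inclusion–exclusion over which characters are missing,
P(all seen) = Σ_{j=0}^{6} (-1)^j C(6,j)((6-j)/6)^9
= 1.00000 - 1.16284 + 0.39018 - 0.03906 + 0.00076 - 0.00000 + 0.00000
= 0.18904.

0.1890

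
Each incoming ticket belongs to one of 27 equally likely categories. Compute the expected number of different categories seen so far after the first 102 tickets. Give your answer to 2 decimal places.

26.43

For each category, P(seen in 102 tickets) = 1 - (26/27)^102 = 0.979.
By linearity of expectation, E[distinct seen] = 27·(1 - (26/27)^102) = 26.425.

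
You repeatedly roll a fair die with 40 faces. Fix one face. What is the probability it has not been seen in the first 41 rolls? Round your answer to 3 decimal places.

On each roll the fixed face fails to appear with probability 39/40.
P(still missing after 41) = (39/40)^41 = 0.3542.

0.354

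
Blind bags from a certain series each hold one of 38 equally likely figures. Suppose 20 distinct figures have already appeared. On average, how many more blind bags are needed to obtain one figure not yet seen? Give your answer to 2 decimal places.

2.11

Each blind bag yields a new figure with probability (38-20)/38 = 18/38, so the wait is geometric with mean 38/18.
E = 38/18 = 2.111.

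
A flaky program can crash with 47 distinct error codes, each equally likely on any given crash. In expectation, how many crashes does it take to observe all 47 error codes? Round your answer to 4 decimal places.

After k distinct error codes have appeared, the next crash gives a new one with probability (47-k)/47, so the expected wait for the (k+1)-th is 47/(47-k).
E[T] = 47/47 + 47/46 + 47/45 + ... + 47/2 + 47/1 = 47·H_{47}.
H_{47} = 4.43796, so E[T] = 208.58430.

208.5843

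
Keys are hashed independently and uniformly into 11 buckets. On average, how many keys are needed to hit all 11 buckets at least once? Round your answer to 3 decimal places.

The wait to go from k to k+1 distinct buckets is geometric with mean 11/(11-k).
E[T] = 11/11 + 11/10 + 11/9 + ... + 11/2 + 11/1 = 11·H_{11}.
H_{11} = 3.0199, so E[T] = 33.2187.

33.219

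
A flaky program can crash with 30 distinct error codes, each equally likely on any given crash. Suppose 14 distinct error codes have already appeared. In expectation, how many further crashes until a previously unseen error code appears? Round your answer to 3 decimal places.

1.875

Each crash yields a new error code with probability (30-14)/30 = 16/30, so the wait is geometric with mean 30/16.
E = 30/16 = 1.8750.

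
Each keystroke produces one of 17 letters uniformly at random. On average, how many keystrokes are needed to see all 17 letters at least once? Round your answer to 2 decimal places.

58.47

Split into phases: going from k distinct to k+1 distinct takes on average 17/(17-k) keystrokes.
E[T] = 17/17 + 17/16 + 17/15 + ... + 17/2 + 17/1 = 17·H_{17}.
H_{17} = 3.440, so E[T] = 58.472.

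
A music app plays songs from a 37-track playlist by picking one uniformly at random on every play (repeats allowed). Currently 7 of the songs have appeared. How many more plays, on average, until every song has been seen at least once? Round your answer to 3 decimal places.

From k distinct to k+1 distinct takes on average 37/(37-k) plays.
Sum over k = 7,...,36: E = 37/30 + 37/29 + 37/28 + ... + 37/2 + 37/1 = 147.8145.

147.815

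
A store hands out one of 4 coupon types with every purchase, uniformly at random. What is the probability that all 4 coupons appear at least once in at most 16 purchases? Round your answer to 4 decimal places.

0.9600

By inclusion–exclusion over which coupons are missing,
P(all seen) = Σ_{j=0}^{4} (-1)^j C(4,j)((4-j)/4)^16
= 1.00000 - 0.04009 + 0.00009 - 0.00000 + 0.00000
= 0.96000.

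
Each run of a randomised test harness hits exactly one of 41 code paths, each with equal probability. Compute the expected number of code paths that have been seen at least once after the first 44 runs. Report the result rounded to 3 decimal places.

27.166

For each code path, P(seen in 44 runs) = 1 - (40/41)^44 = 0.6626.
By linearity of expectation, E[distinct seen] = 41·(1 - (40/41)^44) = 27.1664.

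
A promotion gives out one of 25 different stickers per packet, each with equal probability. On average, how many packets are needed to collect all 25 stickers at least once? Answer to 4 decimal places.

95.3990

Split into phases: going from k distinct to k+1 distinct takes on average 25/(25-k) packets.
E[T] = 25/25 + 25/24 + 25/23 + ... + 25/2 + 25/1 = 25·H_{25}.
H_{25} = 3.81596, so E[T] = 95.39895.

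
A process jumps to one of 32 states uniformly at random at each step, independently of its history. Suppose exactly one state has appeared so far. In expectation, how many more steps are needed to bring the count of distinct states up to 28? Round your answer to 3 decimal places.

With k distinct states already seen, the next new one takes an expected 32/(32-k) steps.
Sum over k = 1,...,27: E = 32/31 + 32/30 + 32/29 + ... + 32/6 + 32/5 = 62.2052.

62.205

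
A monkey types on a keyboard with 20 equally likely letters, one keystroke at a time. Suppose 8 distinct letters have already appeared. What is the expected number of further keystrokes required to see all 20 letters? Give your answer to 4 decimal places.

The wait to go from k to k+1 distinct letters is geometric with mean 20/(20-k).
Sum over k = 8,...,19: E = 20/12 + 20/11 + 20/10 + ... + 20/2 + 20/1 = 62.06421.

62.0642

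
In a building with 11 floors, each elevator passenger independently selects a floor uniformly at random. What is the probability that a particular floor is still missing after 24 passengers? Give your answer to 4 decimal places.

On each passenger the fixed floor fails to appear with probability 10/11.
P(still missing after 24) = (10/11)^24 = 0.10153.

0.1015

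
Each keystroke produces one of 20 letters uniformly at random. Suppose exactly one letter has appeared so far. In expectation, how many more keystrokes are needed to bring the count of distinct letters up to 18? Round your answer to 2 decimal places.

40.95

From k distinct to k+1 distinct takes on average 20/(20-k) keystrokes.
Sum over k = 1,...,17: E = 20/19 + 20/18 + 20/17 + ... + 20/4 + 20/3 = 40.955.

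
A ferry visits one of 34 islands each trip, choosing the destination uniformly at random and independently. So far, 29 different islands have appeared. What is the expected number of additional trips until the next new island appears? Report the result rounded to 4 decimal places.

6.8000

The number of trips until the next new island is geometric with success probability 5/34, so its mean is 34/5.
E = 34/5 = 6.80000.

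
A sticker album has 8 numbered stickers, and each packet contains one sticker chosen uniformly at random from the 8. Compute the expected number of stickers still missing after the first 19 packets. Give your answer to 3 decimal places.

For each sticker, P(unseen after 19) = (7/8)^19 = 0.0791.
By linearity of expectation, E[unseen] = 8·(7/8)^19 = 0.6328.

0.633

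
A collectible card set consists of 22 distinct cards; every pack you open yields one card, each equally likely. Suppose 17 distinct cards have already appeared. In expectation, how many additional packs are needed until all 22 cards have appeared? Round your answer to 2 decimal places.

The wait to go from k to k+1 distinct cards is geometric with mean 22/(22-k).
Sum over k = 17,...,21: E = 22/5 + 22/4 + 22/3 + 22/2 + 22/1 = 50.233.

50.23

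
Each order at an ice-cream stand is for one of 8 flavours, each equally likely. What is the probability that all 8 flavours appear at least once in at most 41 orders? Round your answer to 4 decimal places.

Let A_i be the event that flavour i is missing after 41 orders. By inclusion–exclusion on the A_i,
P(all seen) = Σ_{j=0}^{8} (-1)^j C(8,j)((8-j)/8)^41
= 1.00000 - 0.03353 + 0.00021 - 0.00000 + 0.00000 - 0.00000 + 0.00000 - 0.00000 + 0.00000
= 0.96668.

0.9667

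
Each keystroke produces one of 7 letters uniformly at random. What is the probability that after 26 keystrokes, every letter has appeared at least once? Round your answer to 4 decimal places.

0.8761

Let A_i be the event that letter i is missing after 26 keystrokes. By inclusion–exclusion on the A_i,
P(all seen) = Σ_{j=0}^{7} (-1)^j C(7,j)((7-j)/7)^26
= 1.00000 - 0.12720 + 0.00333 - 0.00002 + 0.00000 - 0.00000 + 0.00000 - 0.00000
= 0.87612.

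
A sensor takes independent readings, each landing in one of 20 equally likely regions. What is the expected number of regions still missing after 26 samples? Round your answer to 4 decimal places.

For each region, P(unseen after 26) = (19/20)^26 = 0.26352.
By linearity of expectation, E[unseen] = 20·(19/20)^26 = 5.27040.

5.2704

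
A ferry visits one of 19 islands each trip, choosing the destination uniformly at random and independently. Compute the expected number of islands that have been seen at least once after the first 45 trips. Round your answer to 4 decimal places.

For each island, P(seen in 45 trips) = 1 - (18/19)^45 = 0.91223.
By linearity of expectation, E[distinct seen] = 19·(1 - (18/19)^45) = 17.33235.

17.3324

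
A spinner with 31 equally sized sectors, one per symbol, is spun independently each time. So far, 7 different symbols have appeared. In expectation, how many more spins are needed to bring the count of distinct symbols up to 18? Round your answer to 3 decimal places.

The wait to go from k to k+1 distinct symbols is geometric with mean 31/(31-k).
Sum over k = 7,...,17: E = 31/24 + 31/23 + 31/22 + ... + 31/15 + 31/14 = 18.4706.

18.471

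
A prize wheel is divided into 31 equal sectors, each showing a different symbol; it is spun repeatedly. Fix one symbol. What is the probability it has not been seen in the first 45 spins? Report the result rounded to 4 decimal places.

0.2287

On each spin the fixed symbol fails to appear with probability 30/31.
P(still missing after 45) = (30/31)^45 = 0.22865.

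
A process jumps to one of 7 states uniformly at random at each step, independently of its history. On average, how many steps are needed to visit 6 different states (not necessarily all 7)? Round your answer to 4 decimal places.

11.1500

With k distinct states already seen, the next new one arrives after an expected 7/(7-k) steps.
Sum over k = 0,...,5: E = 7/7 + 7/6 + 7/5 + 7/4 + 7/3 + 7/2 = 11.15000.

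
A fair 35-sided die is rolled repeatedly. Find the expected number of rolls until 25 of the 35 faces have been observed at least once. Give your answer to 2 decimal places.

Going from k to k+1 distinct takes a geometric number of rolls with mean 35/(35-k).
Sum over k = 0,...,24: E = 35/35 + 35/34 + 35/33 + ... + 35/12 + 35/11 = 42.623.

42.62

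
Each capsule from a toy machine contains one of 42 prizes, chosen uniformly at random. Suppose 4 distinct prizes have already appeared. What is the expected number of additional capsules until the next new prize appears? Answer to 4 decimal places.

1.1053

Each capsule yields a new prize with probability (42-4)/42 = 38/42, so the wait is geometric with mean 42/38.
E = 42/38 = 1.10526.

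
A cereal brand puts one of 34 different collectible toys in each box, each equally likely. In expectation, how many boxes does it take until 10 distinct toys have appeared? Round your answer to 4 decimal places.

Going from k to k+1 distinct takes a geometric number of boxes with mean 34/(34-k).
Sum over k = 0,...,9: E = 34/34 + 34/33 + 34/32 + ... + 34/26 + 34/25 = 11.63656.

11.6366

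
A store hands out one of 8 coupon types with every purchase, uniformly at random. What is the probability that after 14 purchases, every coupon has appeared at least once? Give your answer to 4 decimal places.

0.1917

Let A_i be the event that coupon i is missing after 14 purchases. By inclusion–exclusion on the A_i,
P(all seen) = Σ_{j=0}^{8} (-1)^j C(8,j)((8-j)/8)^14
= 1.00000 - 1.23368 + 0.49890 - 0.07772 + 0.00427 - 0.00006 + 0.00000 - 0.00000 + 0.00000
= 0.19172.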